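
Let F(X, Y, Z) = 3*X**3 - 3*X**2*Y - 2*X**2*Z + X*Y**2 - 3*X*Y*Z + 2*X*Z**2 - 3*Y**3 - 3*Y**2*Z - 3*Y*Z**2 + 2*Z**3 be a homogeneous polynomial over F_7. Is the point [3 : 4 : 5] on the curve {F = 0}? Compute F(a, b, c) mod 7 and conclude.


F(3,4,5) ≡ 0 (mod 7); P is on the curve.

Evaluate F(3, 4, 5) term-by-term (mod 7).
  3*X**3 ↦ 3·27·1·1 = 81
  -3*X**2*Y ↦ -3·9·4·1 = -108
  -2*X**2*Z ↦ -2·9·1·5 = -90
  X*Y**2 ↦ 1·3·16·1 = 48
  -3*X*Y*Z ↦ -3·3·4·5 = -180
  2*X*Z**2 ↦ 2·3·1·25 = 150
  -3*Y**3 ↦ -3·1·64·1 = -192
  -3*Y**2*Z ↦ -3·1·16·5 = -240
  -3*Y*Z**2 ↦ -3·1·4·25 = -300
  2*Z**3 ↦ 2·1·1·125 = 250
Sum: F(3, 4, 5) = (81) + (-108) + (-90) + (48) + (-180) + (150) + (-192) + (-240) + (-300) + (250) = -581.
Reducing mod 7: -581 ≡ 0 (mod 7).
Since F(a, b, c) ≡ 0 (mod 7), P lies on the curve.


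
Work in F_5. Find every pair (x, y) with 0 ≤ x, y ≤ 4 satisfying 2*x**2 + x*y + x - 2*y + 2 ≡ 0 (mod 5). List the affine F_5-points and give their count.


Affine F_5-points: {(0, 1), (1, 0), (3, 2), (4, 1)}; count = 4.

For each of the 25 pairs (x, y) ∈ F_5², evaluate f(x, y) mod 5. Record the zeros.
  x = 0: [0↦2, 1↦0, 2↦3, 3↦1, 4↦4]  zeros at y ∈ {1}
  x = 1: [0↦0, 1↦4, 2↦3, 3↦2, 4↦1]  zeros at y ∈ {0}
  x = 2: [0↦2, 1↦2, 2↦2, 3↦2, 4↦2]  zeros at y ∈ ∅
  x = 3: [0↦3, 1↦4, 2↦0, 3↦1, 4↦2]  zeros at y ∈ {2}
  x = 4: [0↦3, 1↦0, 2↦2, 3↦4, 4↦1]  zeros at y ∈ {1}
Collecting zeros: affine points = {(0, 1), (1, 0), (3, 2), (4, 1)}.
Total count |C(F_5)_aff| = 4.


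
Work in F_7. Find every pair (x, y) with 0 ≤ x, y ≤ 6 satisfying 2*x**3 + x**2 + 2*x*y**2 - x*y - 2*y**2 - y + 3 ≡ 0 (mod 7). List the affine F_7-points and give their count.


Affine F_7-points: {(0, 1), (0, 2), (1, 3), (2, 6), (4, 0), (4, 2), (5, 1), (5, 5), (6, 2), (6, 5)}; count = 10.

For each of the 49 pairs (x, y) ∈ F_7², evaluate f(x, y) mod 7. Record the zeros.
  x = 0: [0↦3, 1↦0, 2↦0, 3↦3, 4↦2, 5↦4, 6↦2]  zeros at y ∈ {1, 2}
  x = 1: [0↦6, 1↦4, 2↦2, 3↦0, 4↦5, 5↦3, 6↦1]  zeros at y ∈ {3}
  x = 2: [0↦2, 1↦1, 2↦4, 3↦4, 4↦1, 5↦2, 6↦0]  zeros at y ∈ {6}
  x = 3: [0↦3, 1↦3, 2↦4, 3↦6, 4↦2, 5↦6, 6↦4]  zeros at y ∈ ∅
  x = 4: [0↦0, 1↦1, 2↦0, 3↦4, 4↦6, 5↦6, 6↦4]  zeros at y ∈ {0, 2}
  x = 5: [0↦5, 1↦0, 2↦4, 3↦3, 4↦4, 5↦0, 6↦5]  zeros at y ∈ {1, 5}
  x = 6: [0↦2, 1↦5, 2↦0, 3↦1, 4↦1, 5↦0, 6↦5]  zeros at y ∈ {2, 5}
Collecting zeros: affine points = {(0, 1), (0, 2), (1, 3), (2, 6), (4, 0), (4, 2), (5, 1), (5, 5), (6, 2), (6, 5)}.
Total count |C(F_7)_aff| = 10.


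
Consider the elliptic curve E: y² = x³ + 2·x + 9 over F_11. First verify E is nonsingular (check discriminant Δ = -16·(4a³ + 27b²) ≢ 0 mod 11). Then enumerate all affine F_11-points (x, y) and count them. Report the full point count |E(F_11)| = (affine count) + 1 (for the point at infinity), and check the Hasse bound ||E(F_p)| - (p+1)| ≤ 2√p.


Affine points = {(0, 3), (0, 8), (1, 1), (1, 10), (3, 3), (3, 8), (4, 2), (4, 9), (5, 1), (5, 10), (7, 5), (7, 6), (8, 3), (8, 8)}; affine count = 14; |E(F_11)| = 15.

Discriminant check: Δ ∝ 4a³ + 27b² = 4·2³ + 27·9² = 4·8 + 27·81 ≡ 8 (mod 11). Nonzero ⇒ E is nonsingular.
For each x ∈ F_11, compute rhs = x³ + 2·x + 9 mod 11, then count y ∈ F_11 with y² ≡ rhs.
  x = 0: rhs = 9, matching y values: 3, 8 (2 points).
  x = 1: rhs = 1, matching y values: 1, 10 (2 points).
  x = 2: rhs = 10, matching y values: none (0 points).
  x = 3: rhs = 9, matching y values: 3, 8 (2 points).
  x = 4: rhs = 4, matching y values: 2, 9 (2 points).
  x = 5: rhs = 1, matching y values: 1, 10 (2 points).
  x = 6: rhs = 6, matching y values: none (0 points).
  x = 7: rhs = 3, matching y values: 5, 6 (2 points).
  x = 8: rhs = 9, matching y values: 3, 8 (2 points).
  x = 9: rhs = 8, matching y values: none (0 points).
  x = 10: rhs = 6, matching y values: none (0 points).
Total affine count: 14.
Full point count |E(F_11)| = 14 + 1 = 15.
Hasse bound: |15 − (11+1)| = |3| = 3 ≤ 2√11 ≈ 6.6332 ✓.


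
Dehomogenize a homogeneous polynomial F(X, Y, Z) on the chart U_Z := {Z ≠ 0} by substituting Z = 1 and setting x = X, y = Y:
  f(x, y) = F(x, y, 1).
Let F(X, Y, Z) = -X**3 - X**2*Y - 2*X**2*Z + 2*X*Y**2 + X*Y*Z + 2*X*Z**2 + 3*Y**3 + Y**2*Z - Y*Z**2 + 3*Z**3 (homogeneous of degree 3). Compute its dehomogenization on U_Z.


f(x, y) = -x**3 - x**2*y - 2*x**2 + 2*x*y**2 + x*y + 2*x + 3*y**3 + y**2 - y + 3

On U_Z we set Z = 1. Each monomial c·X^i·Y^j·Z^k in F becomes c·x^i·y^j·1^k = c·x^i·y^j.
Substituting Z = 1: F(X, Y, 1) = -x**3 - x**2*y - 2*x**2 + 2*x*y**2 + x*y + 2*x + 3*y**3 + y**2 - y + 3.
Note: deg(f) ≤ deg(F) = 3; strict inequality happens when F is divisible by Z (lost terms).


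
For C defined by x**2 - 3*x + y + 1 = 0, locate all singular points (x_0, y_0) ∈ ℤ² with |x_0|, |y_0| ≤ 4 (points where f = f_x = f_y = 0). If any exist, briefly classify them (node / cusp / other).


No singular points in the scanned grid; C is smooth there.

Compute partial derivatives:
  f_x = 2*x - 3.
  f_y = 1.
f_y = 1 is a nonzero constant, so f_y never vanishes: no point (x, y) can satisfy f = f_x = f_y = 0. In particular no (x, y) ∈ {−4, ..., 4}² is singular; the curve is smooth.


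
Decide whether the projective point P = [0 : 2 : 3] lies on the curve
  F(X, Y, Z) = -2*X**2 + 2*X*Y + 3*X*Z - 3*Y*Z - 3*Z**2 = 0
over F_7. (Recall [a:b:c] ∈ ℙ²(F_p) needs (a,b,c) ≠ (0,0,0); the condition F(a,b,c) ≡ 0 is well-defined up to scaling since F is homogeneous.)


F(0,2,3) ≡ 4 (mod 7); P is NOT on the curve.

Evaluate F(0, 2, 3) term-by-term (mod 7).
  -2*X**2 ↦ -2·0·1·1 = 0
  2*X*Y ↦ 2·0·2·1 = 0
  3*X*Z ↦ 3·0·1·3 = 0
  -3*Y*Z ↦ -3·1·2·3 = -18
  -3*Z**2 ↦ -3·1·1·9 = -27
Sum: F(0, 2, 3) = (0) + (0) + (0) + (-18) + (-27) = -45.
Reducing mod 7: -45 ≡ 4 (mod 7).
Since F(a, b, c) ≡ 4 ≠ 0 (mod 7), P does NOT lie on the curve.


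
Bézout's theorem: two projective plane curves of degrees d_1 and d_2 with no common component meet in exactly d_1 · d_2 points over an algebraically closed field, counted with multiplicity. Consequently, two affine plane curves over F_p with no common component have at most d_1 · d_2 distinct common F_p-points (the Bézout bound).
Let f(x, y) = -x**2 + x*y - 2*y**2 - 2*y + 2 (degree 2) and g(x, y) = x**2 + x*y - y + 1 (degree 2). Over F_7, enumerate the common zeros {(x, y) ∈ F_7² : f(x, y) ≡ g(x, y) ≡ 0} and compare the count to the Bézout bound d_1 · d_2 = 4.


Common zeros: ∅; count = 0; Bézout bound = 4.

deg(f) = 2, deg(g) = 2, so Bézout bound = 4.
Scan x ∈ F_7. For each x, list the y ∈ F_7 with f(x, y) ≡ 0 and those with g(x, y) ≡ 0 (mod 7); the common zeros in that column are the intersection.
  x = 0: f ≡ 0 at y ∈ ∅; g ≡ 0 at y ∈ {1}; common: ∅.
  x = 1: f ≡ 0 at y ∈ {4, 6}; g ≡ 0 at y ∈ ∅; common: ∅.
  x = 2: f ≡ 0 at y ∈ ∅; g ≡ 0 at y ∈ {2}; common: ∅.
  x = 3: f ≡ 0 at y ∈ {0, 4}; g ≡ 0 at y ∈ {2}; common: ∅.
  x = 4: f ≡ 0 at y ∈ {0, 1}; g ≡ 0 at y ∈ {6}; common: ∅.
  x = 5: f ≡ 0 at y ∈ {6}; g ≡ 0 at y ∈ {4}; common: ∅.
  x = 6: f ≡ 0 at y ∈ ∅; g ≡ 0 at y ∈ {1}; common: ∅.
Collecting: common zeros = ∅, so the count is 0.
Comparison with the Bézout bound: 0 ≤ 4 = deg(f)·deg(g), as expected for curves with no common component (the affine F_7-count falls short of the bound because intersections may lie at infinity, over extension fields, or carry multiplicity).


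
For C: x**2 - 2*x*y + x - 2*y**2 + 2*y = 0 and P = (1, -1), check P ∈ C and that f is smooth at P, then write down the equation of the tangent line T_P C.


Tangent line at P: 5*x + 4*y - 1 = 0.

Step 1: f(1, -1) = 0, so P lies on C.
Step 2: partial derivatives
  f_x(x, y) = 2*x - 2*y + 1, f_y(x, y) = -2*x - 4*y + 2.
  f_x(P) = 5, f_y(P) = 4 (gradient nonzero, so P is smooth).
Step 3: tangent line at P: 5·(x − 1) + 4·(y − -1) = 0.
Expanding: 5*x + 4*y - 1 = 0.


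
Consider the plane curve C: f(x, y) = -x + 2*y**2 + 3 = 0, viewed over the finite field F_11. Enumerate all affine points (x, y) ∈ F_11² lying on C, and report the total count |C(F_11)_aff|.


Affine F_11-points: {(0, 2), (0, 9), (2, 4), (2, 7), (3, 0), (5, 1), (5, 10), (9, 5), (9, 6), (10, 3), (10, 8)}; count = 11.

For each of the 121 pairs (x, y) ∈ F_11², evaluate f(x, y) mod 11. Record the zeros.
  x = 0: [0↦3, 1↦5, 2↦0, 3↦10, 4↦2, 5↦9, 6↦9, 7↦2, 8↦10, 9↦0, 10↦5]  zeros at y ∈ {2, 9}
  x = 1: [0↦2, 1↦4, 2↦10, 3↦9, 4↦1, 5↦8, 6↦8, 7↦1, 8↦9, 9↦10, 10↦4]  zeros at y ∈ ∅
  x = 2: [0↦1, 1↦3, 2↦9, 3↦8, 4↦0, 5↦7, 6↦7, 7↦0, 8↦8, 9↦9, 10↦3]  zeros at y ∈ {4, 7}
  x = 3: [0↦0, 1↦2, 2↦8, 3↦7, 4↦10, 5↦6, 6↦6, 7↦10, 8↦7, 9↦8, 10↦2]  zeros at y ∈ {0}
  x = 4: [0↦10, 1↦1, 2↦7, 3↦6, 4↦9, 5↦5, 6↦5, 7↦9, 8↦6, 9↦7, 10↦1]  zeros at y ∈ ∅
  x = 5: [0↦9, 1↦0, 2↦6, 3↦5, 4↦8, 5↦4, 6↦4, 7↦8, 8↦5, 9↦6, 10↦0]  zeros at y ∈ {1, 10}
  x = 6: [0↦8, 1↦10, 2↦5, 3↦4, 4↦7, 5↦3, 6↦3, 7↦7, 8↦4, 9↦5, 10↦10]  zeros at y ∈ ∅
  x = 7: [0↦7, 1↦9, 2↦4, 3↦3, 4↦6, 5↦2, 6↦2, 7↦6, 8↦3, 9↦4, 10↦9]  zeros at y ∈ ∅
  x = 8: [0↦6, 1↦8, 2↦3, 3↦2, 4↦5, 5↦1, 6↦1, 7↦5, 8↦2, 9↦3, 10↦8]  zeros at y ∈ ∅
  x = 9: [0↦5, 1↦7, 2↦2, 3↦1, 4↦4, 5↦0, 6↦0, 7↦4, 8↦1, 9↦2, 10↦7]  zeros at y ∈ {5, 6}
  x = 10: [0↦4, 1↦6, 2↦1, 3↦0, 4↦3, 5↦10, 6↦10, 7↦3, 8↦0, 9↦1, 10↦6]  zeros at y ∈ {3, 8}
Collecting zeros: affine points = {(0, 2), (0, 9), (2, 4), (2, 7), (3, 0), (5, 1), (5, 10), (9, 5), (9, 6), (10, 3), (10, 8)}.
Total count |C(F_11)_aff| = 11.


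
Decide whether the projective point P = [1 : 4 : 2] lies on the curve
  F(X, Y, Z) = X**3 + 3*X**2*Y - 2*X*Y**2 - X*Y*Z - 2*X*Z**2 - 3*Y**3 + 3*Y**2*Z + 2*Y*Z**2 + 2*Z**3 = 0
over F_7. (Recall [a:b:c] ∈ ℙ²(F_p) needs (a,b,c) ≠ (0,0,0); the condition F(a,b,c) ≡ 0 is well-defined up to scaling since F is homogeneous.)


F(1,4,2) ≡ 1 (mod 7); P is NOT on the curve.

Evaluate F(1, 4, 2) term-by-term (mod 7).
  X**3 ↦ 1·1·1·1 = 1
  3*X**2*Y ↦ 3·1·4·1 = 12
  -2*X*Y**2 ↦ -2·1·16·1 = -32
  -X*Y*Z ↦ -1·1·4·2 = -8
  -2*X*Z**2 ↦ -2·1·1·4 = -8
  -3*Y**3 ↦ -3·1·64·1 = -192
  3*Y**2*Z ↦ 3·1·16·2 = 96
  2*Y*Z**2 ↦ 2·1·4·4 = 32
  2*Z**3 ↦ 2·1·1·8 = 16
Sum: F(1, 4, 2) = (1) + (12) + (-32) + (-8) + (-8) + (-192) + (96) + (32) + (16) = -83.
Reducing mod 7: -83 ≡ 1 (mod 7).
Since F(a, b, c) ≡ 1 ≠ 0 (mod 7), P does NOT lie on the curve.


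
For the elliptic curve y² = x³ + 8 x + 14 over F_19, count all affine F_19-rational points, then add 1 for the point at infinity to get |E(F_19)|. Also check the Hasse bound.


Affine points = {(1, 2), (1, 17), (2, 0), (8, 1), (8, 18), (9, 6), (9, 13), (10, 7), (10, 12), (13, 4), (13, 15), (14, 1), (14, 18), (16, 1), (16, 18), (17, 3), (17, 16), (18, 9), (18, 10)}; affine count = 19; |E(F_19)| = 20.

Discriminant check: Δ ∝ 4a³ + 27b² = 4·8³ + 27·14² = 4·512 + 27·196 ≡ 6 (mod 19). Nonzero ⇒ E is nonsingular.
For each x ∈ F_19, compute rhs = x³ + 8·x + 14 mod 19, then count y ∈ F_19 with y² ≡ rhs.
  x = 0: rhs = 14, matching y values: none (0 points).
  x = 1: rhs = 4, matching y values: 2, 17 (2 points).
  x = 2: rhs = 0, matching y values: 0 (1 points).
  x = 3: rhs = 8, matching y values: none (0 points).
  x = 4: rhs = 15, matching y values: none (0 points).
  x = 5: rhs = 8, matching y values: none (0 points).
  x = 6: rhs = 12, matching y values: none (0 points).
  x = 7: rhs = 14, matching y values: none (0 points).
  x = 8: rhs = 1, matching y values: 1, 18 (2 points).
  x = 9: rhs = 17, matching y values: 6, 13 (2 points).
  x = 10: rhs = 11, matching y values: 7, 12 (2 points).
  x = 11: rhs = 8, matching y values: none (0 points).
  x = 12: rhs = 14, matching y values: none (0 points).
  x = 13: rhs = 16, matching y values: 4, 15 (2 points).
  x = 14: rhs = 1, matching y values: 1, 18 (2 points).
  x = 15: rhs = 13, matching y values: none (0 points).
  x = 16: rhs = 1, matching y values: 1, 18 (2 points).
  x = 17: rhs = 9, matching y values: 3, 16 (2 points).
  x = 18: rhs = 5, matching y values: 9, 10 (2 points).
Total affine count: 19.
Full point count |E(F_19)| = 19 + 1 = 20.
Hasse bound: |20 − (19+1)| = |0| = 0 ≤ 2√19 ≈ 8.7178 ✓.


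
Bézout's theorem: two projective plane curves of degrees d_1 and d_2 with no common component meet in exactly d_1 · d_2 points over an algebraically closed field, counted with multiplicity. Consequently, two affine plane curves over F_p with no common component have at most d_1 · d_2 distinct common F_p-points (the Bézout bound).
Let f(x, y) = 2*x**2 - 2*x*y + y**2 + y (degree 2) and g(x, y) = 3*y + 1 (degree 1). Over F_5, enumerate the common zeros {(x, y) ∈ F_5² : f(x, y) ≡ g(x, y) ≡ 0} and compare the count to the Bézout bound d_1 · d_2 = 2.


Common zeros: {(4, 3)}; count = 1; Bézout bound = 2.

deg(f) = 2, deg(g) = 1, so Bézout bound = 2.
Scan x ∈ F_5. For each x, list the y ∈ F_5 with f(x, y) ≡ 0 and those with g(x, y) ≡ 0 (mod 5); the common zeros in that column are the intersection.
  x = 0: f ≡ 0 at y ∈ {0, 4}; g ≡ 0 at y ∈ {3}; common: ∅.
  x = 1: f ≡ 0 at y ∈ ∅; g ≡ 0 at y ∈ {3}; common: ∅.
  x = 2: f ≡ 0 at y ∈ ∅; g ≡ 0 at y ∈ {3}; common: ∅.
  x = 3: f ≡ 0 at y ∈ ∅; g ≡ 0 at y ∈ {3}; common: ∅.
  x = 4: f ≡ 0 at y ∈ {3, 4}; g ≡ 0 at y ∈ {3}; common: {3}.
Collecting: common zeros = {(4, 3)}, so the count is 1.
Comparison with the Bézout bound: 1 ≤ 2 = deg(f)·deg(g), as expected for curves with no common component (the affine F_5-count falls short of the bound because intersections may lie at infinity, over extension fields, or carry multiplicity).


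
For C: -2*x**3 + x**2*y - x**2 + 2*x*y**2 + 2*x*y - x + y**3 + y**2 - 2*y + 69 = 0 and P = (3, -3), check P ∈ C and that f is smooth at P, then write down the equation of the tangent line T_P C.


Tangent line at P: -67*x - 2*y + 195 = 0.

Step 1: f(3, -3) = 0, so P lies on C.
Step 2: partial derivatives
  f_x(x, y) = -6*x**2 + 2*x*y - 2*x + 2*y**2 + 2*y - 1, f_y(x, y) = x**2 + 4*x*y + 2*x + 3*y**2 + 2*y - 2.
  f_x(P) = -67, f_y(P) = -2 (gradient nonzero, so P is smooth).
Step 3: tangent line at P: -67·(x − 3) + -2·(y − -3) = 0.
Expanding: -67*x - 2*y + 195 = 0.


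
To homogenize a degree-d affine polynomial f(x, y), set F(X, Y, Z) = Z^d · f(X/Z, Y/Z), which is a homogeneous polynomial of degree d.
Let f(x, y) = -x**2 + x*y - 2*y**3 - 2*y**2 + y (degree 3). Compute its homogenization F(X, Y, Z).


F(X, Y, Z) = -X**2*Z + X*Y*Z - 2*Y**3 - 2*Y**2*Z + Y*Z**2

deg(f) = 3.
Substitute x = X/Z, y = Y/Z into f, then multiply by Z^3.
  monomial -1·x^2·y^0 ↦ -1·X^2·Y^0·Z^1.
  monomial 1·x^1·y^1 ↦ 1·X^1·Y^1·Z^1.
  monomial -2·x^0·y^3 ↦ -2·X^0·Y^3·Z^0.
  monomial -2·x^0·y^2 ↦ -2·X^0·Y^2·Z^1.
  monomial 1·x^0·y^1 ↦ 1·X^0·Y^1·Z^2.
Collecting: F(X, Y, Z) = -X**2*Z + X*Y*Z - 2*Y**3 - 2*Y**2*Z + Y*Z**2.


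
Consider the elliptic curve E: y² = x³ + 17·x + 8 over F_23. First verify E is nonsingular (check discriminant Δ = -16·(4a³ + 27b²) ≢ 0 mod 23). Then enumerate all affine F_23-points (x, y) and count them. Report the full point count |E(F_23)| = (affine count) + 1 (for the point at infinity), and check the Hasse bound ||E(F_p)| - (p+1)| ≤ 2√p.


Affine points = {(0, 10), (0, 13), (1, 7), (1, 16), (2, 2), (2, 21), (4, 5), (4, 18), (6, 2), (6, 21), (8, 9), (8, 14), (9, 4), (9, 19), (11, 10), (11, 13), (12, 10), (12, 13), (14, 0), (15, 2), (15, 21), (16, 11), (16, 12), (17, 9), (17, 14), (21, 9), (21, 14), (22, 6), (22, 17)}; affine count = 29; |E(F_23)| = 30.

Discriminant check: Δ ∝ 4a³ + 27b² = 4·17³ + 27·8² = 4·4913 + 27·64 ≡ 13 (mod 23). Nonzero ⇒ E is nonsingular.
For each x ∈ F_23, compute rhs = x³ + 17·x + 8 mod 23, then count y ∈ F_23 with y² ≡ rhs.
  x = 0: rhs = 8, matching y values: 10, 13 (2 points).
  x = 1: rhs = 3, matching y values: 7, 16 (2 points).
  x = 2: rhs = 4, matching y values: 2, 21 (2 points).
  x = 3: rhs = 17, matching y values: none (0 points).
  x = 4: rhs = 2, matching y values: 5, 18 (2 points).
  x = 5: rhs = 11, matching y values: none (0 points).
  x = 6: rhs = 4, matching y values: 2, 21 (2 points).
  x = 7: rhs = 10, matching y values: none (0 points).
  x = 8: rhs = 12, matching y values: 9, 14 (2 points).
  x = 9: rhs = 16, matching y values: 4, 19 (2 points).
  x = 10: rhs = 5, matching y values: none (0 points).
  x = 11: rhs = 8, matching y values: 10, 13 (2 points).
  x = 12: rhs = 8, matching y values: 10, 13 (2 points).
  x = 13: rhs = 11, matching y values: none (0 points).
  x = 14: rhs = 0, matching y values: 0 (1 points).
  x = 15: rhs = 4, matching y values: 2, 21 (2 points).
  x = 16: rhs = 6, matching y values: 11, 12 (2 points).
  x = 17: rhs = 12, matching y values: 9, 14 (2 points).
  x = 18: rhs = 5, matching y values: none (0 points).
  x = 19: rhs = 14, matching y values: none (0 points).
  x = 20: rhs = 22, matching y values: none (0 points).
  x = 21: rhs = 12, matching y values: 9, 14 (2 points).
  x = 22: rhs = 13, matching y values: 6, 17 (2 points).
Total affine count: 29.
Full point count |E(F_23)| = 29 + 1 = 30.
Hasse bound: |30 − (23+1)| = |6| = 6 ≤ 2√23 ≈ 9.5917 ✓.


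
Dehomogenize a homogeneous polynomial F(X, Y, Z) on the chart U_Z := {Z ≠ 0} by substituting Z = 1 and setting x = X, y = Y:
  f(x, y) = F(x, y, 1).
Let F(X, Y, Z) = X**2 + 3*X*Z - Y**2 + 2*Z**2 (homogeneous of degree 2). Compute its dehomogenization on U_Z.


f(x, y) = x**2 + 3*x - y**2 + 2

On U_Z we set Z = 1. Each monomial c·X^i·Y^j·Z^k in F becomes c·x^i·y^j·1^k = c·x^i·y^j.
Substituting Z = 1: F(X, Y, 1) = x**2 + 3*x - y**2 + 2.
Note: deg(f) ≤ deg(F) = 2; strict inequality happens when F is divisible by Z (lost terms).


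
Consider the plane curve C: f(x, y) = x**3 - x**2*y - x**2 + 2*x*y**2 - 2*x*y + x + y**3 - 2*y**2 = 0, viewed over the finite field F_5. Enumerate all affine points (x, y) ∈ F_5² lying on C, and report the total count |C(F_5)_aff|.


Affine F_5-points: {(0, 0), (0, 2), (2, 4), (3, 2), (4, 1)}; count = 5.

For each of the 25 pairs (x, y) ∈ F_5², evaluate f(x, y) mod 5. Record the zeros.
  x = 0: [0↦0, 1↦4, 2↦0, 3↦4, 4↦2]  zeros at y ∈ {0, 2}
  x = 1: [0↦1, 1↦4, 2↦3, 3↦4, 4↦3]  zeros at y ∈ ∅
  x = 2: [0↦1, 1↦1, 2↦1, 3↦2, 4↦0]  zeros at y ∈ {4}
  x = 3: [0↦1, 1↦1, 2↦0, 3↦4, 4↦4]  zeros at y ∈ {2}
  x = 4: [0↦2, 1↦0, 2↦1, 3↦1, 4↦1]  zeros at y ∈ {1}
Collecting zeros: affine points = {(0, 0), (0, 2), (2, 4), (3, 2), (4, 1)}.
Total count |C(F_5)_aff| = 5.


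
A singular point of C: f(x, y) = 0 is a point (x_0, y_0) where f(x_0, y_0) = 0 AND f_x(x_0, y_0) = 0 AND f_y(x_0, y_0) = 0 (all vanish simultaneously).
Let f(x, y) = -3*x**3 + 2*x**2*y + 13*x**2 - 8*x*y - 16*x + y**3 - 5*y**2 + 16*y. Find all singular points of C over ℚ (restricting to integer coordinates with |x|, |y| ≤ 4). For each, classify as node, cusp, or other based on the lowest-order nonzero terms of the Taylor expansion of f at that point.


Singular points: {(2, 2)}; classification: node.

Compute partial derivatives:
  f_x = -9*x**2 + 4*x*y + 26*x - 8*y - 16.
  f_y = 2*x**2 - 8*x + 3*y**2 - 10*y + 16.
Scan x_0 ∈ {−4, ..., 4}. For each x_0, f_y(x_0, y) is a polynomial in y; find its integer roots y ∈ {−4, ..., 4}, then test f_x and f at those candidates.
  x = -4: f_y(-4, y) = 3*y**2 - 10*y + 80; no integer root y with |y| ≤ 4.
  x = -3: f_y(-3, y) = 3*y**2 - 10*y + 58; no integer root y with |y| ≤ 4.
  x = -2: f_y(-2, y) = 3*y**2 - 10*y + 40; no integer root y with |y| ≤ 4.
  x = -1: f_y(-1, y) = 3*y**2 - 10*y + 26; no integer root y with |y| ≤ 4.
  x = 0: f_y(0, y) = 3*y**2 - 10*y + 16; no integer root y with |y| ≤ 4.
  x = 1: f_y(1, y) = 3*y**2 - 10*y + 10; no integer root y with |y| ≤ 4.
  x = 2: f_y(2, y) = 3*y**2 - 10*y + 8; vanishes at y ∈ {2}. (2, 2): f_x = 0, f = 0 — SINGULAR.
  x = 3: f_y(3, y) = 3*y**2 - 10*y + 10; no integer root y with |y| ≤ 4.
  x = 4: f_y(4, y) = 3*y**2 - 10*y + 16; no integer root y with |y| ≤ 4.
Only singular point on the grid: (2, 2).
Classify: substitute x = 2 + u, y = 2 + v and expand: f = -3*u**3 + 2*u**2*v - u**2 + v**3 + v**2.
No constant or linear terms (consistent with a singular point). Quadratic part: -u**2 + v**2. Cubic part: -3*u**3 + 2*u**2*v + v**3.
The quadratic part v**2 - u**2 = (v − u)(v + u) splits into two distinct linear factors, so there are two distinct tangent lines y − 2 = ±(x − 2) — this is a node (ordinary double point).
Classification: node.


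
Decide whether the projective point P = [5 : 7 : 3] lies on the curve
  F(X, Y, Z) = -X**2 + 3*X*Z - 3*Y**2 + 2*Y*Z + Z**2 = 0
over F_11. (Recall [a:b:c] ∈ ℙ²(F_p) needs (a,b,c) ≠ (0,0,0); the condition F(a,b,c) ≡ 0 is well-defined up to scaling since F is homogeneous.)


F(5,7,3) ≡ 1 (mod 11); P is NOT on the curve.

Evaluate F(5, 7, 3) term-by-term (mod 11).
  -X**2 ↦ -1·25·1·1 = -25
  3*X*Z ↦ 3·5·1·3 = 45
  -3*Y**2 ↦ -3·1·49·1 = -147
  2*Y*Z ↦ 2·1·7·3 = 42
  Z**2 ↦ 1·1·1·9 = 9
Sum: F(5, 7, 3) = (-25) + (45) + (-147) + (42) + (9) = -76.
Reducing mod 11: -76 ≡ 1 (mod 11).
Since F(a, b, c) ≡ 1 ≠ 0 (mod 11), P does NOT lie on the curve.


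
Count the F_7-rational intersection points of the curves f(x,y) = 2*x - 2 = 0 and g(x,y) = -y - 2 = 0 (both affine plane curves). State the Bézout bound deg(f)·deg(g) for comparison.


Common zeros: {(1, 5)}; count = 1; Bézout bound = 1.

deg(f) = 1, deg(g) = 1, so Bézout bound = 1.
Scan x ∈ F_7. For each x, list the y ∈ F_7 with f(x, y) ≡ 0 and those with g(x, y) ≡ 0 (mod 7); the common zeros in that column are the intersection.
  x = 0: f ≡ 0 at y ∈ ∅; g ≡ 0 at y ∈ {5}; common: ∅.
  x = 1: f ≡ 0 at y ∈ {0, 1, 2, 3, 4, 5, 6}; g ≡ 0 at y ∈ {5}; common: {5}.
  x = 2: f ≡ 0 at y ∈ ∅; g ≡ 0 at y ∈ {5}; common: ∅.
  x = 3: f ≡ 0 at y ∈ ∅; g ≡ 0 at y ∈ {5}; common: ∅.
  x = 4: f ≡ 0 at y ∈ ∅; g ≡ 0 at y ∈ {5}; common: ∅.
  x = 5: f ≡ 0 at y ∈ ∅; g ≡ 0 at y ∈ {5}; common: ∅.
  x = 6: f ≡ 0 at y ∈ ∅; g ≡ 0 at y ∈ {5}; common: ∅.
Collecting: common zeros = {(1, 5)}, so the count is 1.
Comparison with the Bézout bound: 1 ≤ 1 = deg(f)·deg(g), as expected for curves with no common component (the bound is attained).


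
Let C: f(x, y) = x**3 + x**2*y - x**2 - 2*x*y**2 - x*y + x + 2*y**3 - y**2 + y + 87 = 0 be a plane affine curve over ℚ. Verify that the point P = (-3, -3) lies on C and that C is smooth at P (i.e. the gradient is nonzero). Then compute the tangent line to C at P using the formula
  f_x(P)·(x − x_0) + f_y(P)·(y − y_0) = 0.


Tangent line at P: 37*x + 37*y + 222 = 0.

Step 1: f(-3, -3) = 0, so P lies on C.
Step 2: partial derivatives
  f_x(x, y) = 3*x**2 + 2*x*y - 2*x - 2*y**2 - y + 1, f_y(x, y) = x**2 - 4*x*y - x + 6*y**2 - 2*y + 1.
  f_x(P) = 37, f_y(P) = 37 (gradient nonzero, so P is smooth).
Step 3: tangent line at P: 37·(x − -3) + 37·(y − -3) = 0.
Expanding: 37*x + 37*y + 222 = 0.


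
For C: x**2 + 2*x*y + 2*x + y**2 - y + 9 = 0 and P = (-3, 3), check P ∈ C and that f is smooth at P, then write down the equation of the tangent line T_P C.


Tangent line at P: 2*x - y + 9 = 0.

Step 1: f(-3, 3) = 0, so P lies on C.
Step 2: partial derivatives
  f_x(x, y) = 2*x + 2*y + 2, f_y(x, y) = 2*x + 2*y - 1.
  f_x(P) = 2, f_y(P) = -1 (gradient nonzero, so P is smooth).
Step 3: tangent line at P: 2·(x − -3) + -1·(y − 3) = 0.
Expanding: 2*x - y + 9 = 0.


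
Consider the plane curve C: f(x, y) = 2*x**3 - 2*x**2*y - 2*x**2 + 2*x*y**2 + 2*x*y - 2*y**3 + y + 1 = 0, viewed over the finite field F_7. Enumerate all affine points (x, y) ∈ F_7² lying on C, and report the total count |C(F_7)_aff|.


Affine F_7-points: {(0, 1), (1, 4), (3, 6), (5, 2), (5, 4), (5, 6), (6, 3), (6, 4), (6, 6)}; count = 9.

For each of the 49 pairs (x, y) ∈ F_7², evaluate f(x, y) mod 7. Record the zeros.
  x = 0: [0↦1, 1↦0, 2↦1, 3↦6, 4↦3, 5↦1, 6↦2]  zeros at y ∈ {1}
  x = 1: [0↦1, 1↦2, 2↦2, 3↦3, 4↦0, 5↦2, 6↦4]  zeros at y ∈ {4}
  x = 2: [0↦2, 1↦1, 2↦3, 3↦3, 4↦3, 5↦5, 6↦4]  zeros at y ∈ ∅
  x = 3: [0↦2, 1↦2, 2↦2, 3↦4, 4↦3, 5↦1, 6↦0]  zeros at y ∈ {6}
  x = 4: [0↦6, 1↦3, 2↦4, 3↦4, 4↦5, 5↦2, 6↦4]  zeros at y ∈ ∅
  x = 5: [0↦5, 1↦2, 2↦0, 3↦1, 4↦0, 5↦6, 6↦0]  zeros at y ∈ {2, 4, 6}
  x = 6: [0↦4, 1↦4, 2↦2, 3↦0, 4↦0, 5↦4, 6↦0]  zeros at y ∈ {3, 4, 6}
Collecting zeros: affine points = {(0, 1), (1, 4), (3, 6), (5, 2), (5, 4), (5, 6), (6, 3), (6, 4), (6, 6)}.
Total count |C(F_7)_aff| = 9.


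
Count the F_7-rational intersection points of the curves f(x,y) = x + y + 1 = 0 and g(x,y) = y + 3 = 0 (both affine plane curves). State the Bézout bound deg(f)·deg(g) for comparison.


Common zeros: {(2, 4)}; count = 1; Bézout bound = 1.

deg(f) = 1, deg(g) = 1, so Bézout bound = 1.
Scan x ∈ F_7. For each x, list the y ∈ F_7 with f(x, y) ≡ 0 and those with g(x, y) ≡ 0 (mod 7); the common zeros in that column are the intersection.
  x = 0: f ≡ 0 at y ∈ {6}; g ≡ 0 at y ∈ {4}; common: ∅.
  x = 1: f ≡ 0 at y ∈ {5}; g ≡ 0 at y ∈ {4}; common: ∅.
  x = 2: f ≡ 0 at y ∈ {4}; g ≡ 0 at y ∈ {4}; common: {4}.
  x = 3: f ≡ 0 at y ∈ {3}; g ≡ 0 at y ∈ {4}; common: ∅.
  x = 4: f ≡ 0 at y ∈ {2}; g ≡ 0 at y ∈ {4}; common: ∅.
  x = 5: f ≡ 0 at y ∈ {1}; g ≡ 0 at y ∈ {4}; common: ∅.
  x = 6: f ≡ 0 at y ∈ {0}; g ≡ 0 at y ∈ {4}; common: ∅.
Collecting: common zeros = {(2, 4)}, so the count is 1.
Comparison with the Bézout bound: 1 ≤ 1 = deg(f)·deg(g), as expected for curves with no common component (the bound is attained).


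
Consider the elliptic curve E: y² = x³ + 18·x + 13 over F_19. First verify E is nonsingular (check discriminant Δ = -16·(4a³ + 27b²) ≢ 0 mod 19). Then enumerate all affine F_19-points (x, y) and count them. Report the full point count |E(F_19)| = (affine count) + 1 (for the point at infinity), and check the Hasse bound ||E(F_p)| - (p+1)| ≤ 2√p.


Affine points = {(2, 0), (4, 4), (4, 15), (5, 0), (7, 8), (7, 11), (8, 2), (8, 17), (9, 7), (9, 12), (12, 0), (14, 8), (14, 11), (17, 8), (17, 11)}; affine count = 15; |E(F_19)| = 16.

Discriminant check: Δ ∝ 4a³ + 27b² = 4·18³ + 27·13² = 4·5832 + 27·169 ≡ 18 (mod 19). Nonzero ⇒ E is nonsingular.
For each x ∈ F_19, compute rhs = x³ + 18·x + 13 mod 19, then count y ∈ F_19 with y² ≡ rhs.
  x = 0: rhs = 13, matching y values: none (0 points).
  x = 1: rhs = 13, matching y values: none (0 points).
  x = 2: rhs = 0, matching y values: 0 (1 points).
  x = 3: rhs = 18, matching y values: none (0 points).
  x = 4: rhs = 16, matching y values: 4, 15 (2 points).
  x = 5: rhs = 0, matching y values: 0 (1 points).
  x = 6: rhs = 14, matching y values: none (0 points).
  x = 7: rhs = 7, matching y values: 8, 11 (2 points).
  x = 8: rhs = 4, matching y values: 2, 17 (2 points).
  x = 9: rhs = 11, matching y values: 7, 12 (2 points).
  x = 10: rhs = 15, matching y values: none (0 points).
  x = 11: rhs = 3, matching y values: none (0 points).
  x = 12: rhs = 0, matching y values: 0 (1 points).
  x = 13: rhs = 12, matching y values: none (0 points).
  x = 14: rhs = 7, matching y values: 8, 11 (2 points).
  x = 15: rhs = 10, matching y values: none (0 points).
  x = 16: rhs = 8, matching y values: none (0 points).
  x = 17: rhs = 7, matching y values: 8, 11 (2 points).
  x = 18: rhs = 13, matching y values: none (0 points).
Total affine count: 15.
Full point count |E(F_19)| = 15 + 1 = 16.
Hasse bound: |16 − (19+1)| = |-4| = 4 ≤ 2√19 ≈ 8.7178 ✓.


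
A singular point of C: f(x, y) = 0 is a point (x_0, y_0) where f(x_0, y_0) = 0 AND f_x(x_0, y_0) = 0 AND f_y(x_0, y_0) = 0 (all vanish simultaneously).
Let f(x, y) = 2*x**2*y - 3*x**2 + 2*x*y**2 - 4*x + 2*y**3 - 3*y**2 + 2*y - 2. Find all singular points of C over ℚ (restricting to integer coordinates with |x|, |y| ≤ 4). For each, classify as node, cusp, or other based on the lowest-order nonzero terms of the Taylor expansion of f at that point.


Singular points: {(-1, 1)}; classification: node.

Compute partial derivatives:
  f_x = 4*x*y - 6*x + 2*y**2 - 4.
  f_y = 2*x**2 + 4*x*y + 6*y**2 - 6*y + 2.
Scan x_0 ∈ {−4, ..., 4}. For each x_0, f_y(x_0, y) is a polynomial in y; find its integer roots y ∈ {−4, ..., 4}, then test f_x and f at those candidates.
  x = -4: f_y(-4, y) = 6*y**2 - 22*y + 34; no integer root y with |y| ≤ 4.
  x = -3: f_y(-3, y) = 6*y**2 - 18*y + 20; no integer root y with |y| ≤ 4.
  x = -2: f_y(-2, y) = 6*y**2 - 14*y + 10; no integer root y with |y| ≤ 4.
  x = -1: f_y(-1, y) = 6*y**2 - 10*y + 4; vanishes at y ∈ {1}. (-1, 1): f_x = 0, f = 0 — SINGULAR.
  x = 0: f_y(0, y) = 6*y**2 - 6*y + 2; no integer root y with |y| ≤ 4.
  x = 1: f_y(1, y) = 6*y**2 - 2*y + 4; no integer root y with |y| ≤ 4.
  x = 2: f_y(2, y) = 6*y**2 + 2*y + 10; no integer root y with |y| ≤ 4.
  x = 3: f_y(3, y) = 6*y**2 + 6*y + 20; no integer root y with |y| ≤ 4.
  x = 4: f_y(4, y) = 6*y**2 + 10*y + 34; no integer root y with |y| ≤ 4.
Only singular point on the grid: (-1, 1).
Classify: substitute x = -1 + u, y = 1 + v and expand: f = 2*u**2*v - u**2 + 2*u*v**2 + 2*v**3 + v**2.
No constant or linear terms (consistent with a singular point). Quadratic part: -u**2 + v**2. Cubic part: 2*u**2*v + 2*u*v**2 + 2*v**3.
The quadratic part v**2 - u**2 = (v − u)(v + u) splits into two distinct linear factors, so there are two distinct tangent lines y − 1 = ±(x − -1) — this is a node (ordinary double point).
Classification: node.


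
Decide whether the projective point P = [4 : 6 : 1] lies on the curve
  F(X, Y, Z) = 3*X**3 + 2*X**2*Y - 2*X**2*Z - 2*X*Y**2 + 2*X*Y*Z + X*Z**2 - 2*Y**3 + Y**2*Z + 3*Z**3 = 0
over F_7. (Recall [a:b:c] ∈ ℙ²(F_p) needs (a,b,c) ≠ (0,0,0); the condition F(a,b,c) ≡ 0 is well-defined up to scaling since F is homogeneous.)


F(4,6,1) ≡ 3 (mod 7); P is NOT on the curve.

Evaluate F(4, 6, 1) term-by-term (mod 7).
  3*X**3 ↦ 3·64·1·1 = 192
  2*X**2*Y ↦ 2·16·6·1 = 192
  -2*X**2*Z ↦ -2·16·1·1 = -32
  -2*X*Y**2 ↦ -2·4·36·1 = -288
  2*X*Y*Z ↦ 2·4·6·1 = 48
  X*Z**2 ↦ 1·4·1·1 = 4
  -2*Y**3 ↦ -2·1·216·1 = -432
  Y**2*Z ↦ 1·1·36·1 = 36
  3*Z**3 ↦ 3·1·1·1 = 3
Sum: F(4, 6, 1) = (192) + (192) + (-32) + (-288) + (48) + (4) + (-432) + (36) + (3) = -277.
Reducing mod 7: -277 ≡ 3 (mod 7).
Since F(a, b, c) ≡ 3 ≠ 0 (mod 7), P does NOT lie on the curve.


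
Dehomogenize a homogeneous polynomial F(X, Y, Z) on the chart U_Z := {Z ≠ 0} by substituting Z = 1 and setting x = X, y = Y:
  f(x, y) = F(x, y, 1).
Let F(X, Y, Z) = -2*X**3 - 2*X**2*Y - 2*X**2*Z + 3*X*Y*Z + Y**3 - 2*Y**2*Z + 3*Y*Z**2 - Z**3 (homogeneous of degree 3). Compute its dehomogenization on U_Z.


f(x, y) = -2*x**3 - 2*x**2*y - 2*x**2 + 3*x*y + y**3 - 2*y**2 + 3*y - 1

On U_Z we set Z = 1. Each monomial c·X^i·Y^j·Z^k in F becomes c·x^i·y^j·1^k = c·x^i·y^j.
Substituting Z = 1: F(X, Y, 1) = -2*x**3 - 2*x**2*y - 2*x**2 + 3*x*y + y**3 - 2*y**2 + 3*y - 1.
Note: deg(f) ≤ deg(F) = 3; strict inequality happens when F is divisible by Z (lost terms).


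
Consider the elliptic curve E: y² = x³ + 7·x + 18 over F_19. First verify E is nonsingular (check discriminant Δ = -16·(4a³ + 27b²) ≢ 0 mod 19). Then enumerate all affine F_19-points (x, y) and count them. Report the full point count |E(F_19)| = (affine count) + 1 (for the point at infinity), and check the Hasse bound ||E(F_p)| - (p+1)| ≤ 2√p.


Affine points = {(1, 8), (1, 11), (3, 3), (3, 16), (5, 8), (5, 11), (7, 7), (7, 12), (8, 4), (8, 15), (10, 9), (10, 10), (11, 1), (11, 18), (12, 5), (12, 14), (13, 8), (13, 11)}; affine count = 18; |E(F_19)| = 19.

Discriminant check: Δ ∝ 4a³ + 27b² = 4·7³ + 27·18² = 4·343 + 27·324 ≡ 12 (mod 19). Nonzero ⇒ E is nonsingular.
For each x ∈ F_19, compute rhs = x³ + 7·x + 18 mod 19, then count y ∈ F_19 with y² ≡ rhs.
  x = 0: rhs = 18, matching y values: none (0 points).
  x = 1: rhs = 7, matching y values: 8, 11 (2 points).
  x = 2: rhs = 2, matching y values: none (0 points).
  x = 3: rhs = 9, matching y values: 3, 16 (2 points).
  x = 4: rhs = 15, matching y values: none (0 points).
  x = 5: rhs = 7, matching y values: 8, 11 (2 points).
  x = 6: rhs = 10, matching y values: none (0 points).
  x = 7: rhs = 11, matching y values: 7, 12 (2 points).
  x = 8: rhs = 16, matching y values: 4, 15 (2 points).
  x = 9: rhs = 12, matching y values: none (0 points).
  x = 10: rhs = 5, matching y values: 9, 10 (2 points).
  x = 11: rhs = 1, matching y values: 1, 18 (2 points).
  x = 12: rhs = 6, matching y values: 5, 14 (2 points).
  x = 13: rhs = 7, matching y values: 8, 11 (2 points).
  x = 14: rhs = 10, matching y values: none (0 points).
  x = 15: rhs = 2, matching y values: none (0 points).
  x = 16: rhs = 8, matching y values: none (0 points).
  x = 17: rhs = 15, matching y values: none (0 points).
  x = 18: rhs = 10, matching y values: none (0 points).
Total affine count: 18.
Full point count |E(F_19)| = 18 + 1 = 19.
Hasse bound: |19 − (19+1)| = |-1| = 1 ≤ 2√19 ≈ 8.7178 ✓.


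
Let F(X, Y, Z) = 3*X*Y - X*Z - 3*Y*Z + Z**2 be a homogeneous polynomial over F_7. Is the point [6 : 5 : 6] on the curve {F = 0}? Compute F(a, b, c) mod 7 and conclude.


F(6,5,6) ≡ 0 (mod 7); P is on the curve.

Evaluate F(6, 5, 6) term-by-term (mod 7).
  3*X*Y ↦ 3·6·5·1 = 90
  -X*Z ↦ -1·6·1·6 = -36
  -3*Y*Z ↦ -3·1·5·6 = -90
  Z**2 ↦ 1·1·1·36 = 36
Sum: F(6, 5, 6) = (90) + (-36) + (-90) + (36) = 0.
Reducing mod 7: 0 ≡ 0 (mod 7).
Since F(a, b, c) ≡ 0 (mod 7), P lies on the curve.


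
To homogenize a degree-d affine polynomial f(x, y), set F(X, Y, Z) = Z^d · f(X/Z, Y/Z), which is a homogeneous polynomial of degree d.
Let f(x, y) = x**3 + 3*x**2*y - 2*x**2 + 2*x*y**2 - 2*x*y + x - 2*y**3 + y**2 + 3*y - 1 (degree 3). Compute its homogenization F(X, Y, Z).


F(X, Y, Z) = X**3 + 3*X**2*Y - 2*X**2*Z + 2*X*Y**2 - 2*X*Y*Z + X*Z**2 - 2*Y**3 + Y**2*Z + 3*Y*Z**2 - Z**3

deg(f) = 3.
Substitute x = X/Z, y = Y/Z into f, then multiply by Z^3.
  monomial 1·x^3·y^0 ↦ 1·X^3·Y^0·Z^0.
  monomial 3·x^2·y^1 ↦ 3·X^2·Y^1·Z^0.
  monomial -2·x^2·y^0 ↦ -2·X^2·Y^0·Z^1.
  monomial 2·x^1·y^2 ↦ 2·X^1·Y^2·Z^0.
  monomial -2·x^1·y^1 ↦ -2·X^1·Y^1·Z^1.
  monomial 1·x^1·y^0 ↦ 1·X^1·Y^0·Z^2.
  monomial -2·x^0·y^3 ↦ -2·X^0·Y^3·Z^0.
  monomial 1·x^0·y^2 ↦ 1·X^0·Y^2·Z^1.
  monomial 3·x^0·y^1 ↦ 3·X^0·Y^1·Z^2.
  monomial -1·x^0·y^0 ↦ -1·X^0·Y^0·Z^3.
Collecting: F(X, Y, Z) = X**3 + 3*X**2*Y - 2*X**2*Z + 2*X*Y**2 - 2*X*Y*Z + X*Z**2 - 2*Y**3 + Y**2*Z + 3*Y*Z**2 - Z**3.


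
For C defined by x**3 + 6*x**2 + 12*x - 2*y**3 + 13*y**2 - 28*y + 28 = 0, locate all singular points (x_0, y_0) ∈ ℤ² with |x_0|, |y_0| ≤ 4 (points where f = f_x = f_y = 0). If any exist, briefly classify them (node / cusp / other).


Singular points: {(-2, 2)}; classification: cusp.

Compute partial derivatives:
  f_x = 3*x**2 + 12*x + 12.
  f_y = -6*y**2 + 26*y - 28.
Scan x_0 ∈ {−4, ..., 4}. For each x_0, f_y(x_0, y) is a polynomial in y; find its integer roots y ∈ {−4, ..., 4}, then test f_x and f at those candidates.
  x = -4: f_y(-4, y) = -6*y**2 + 26*y - 28; vanishes at y ∈ {2}. (-4, 2): f_x = 12 ≠ 0.
  x = -3: f_y(-3, y) = -6*y**2 + 26*y - 28; vanishes at y ∈ {2}. (-3, 2): f_x = 3 ≠ 0.
  x = -2: f_y(-2, y) = -6*y**2 + 26*y - 28; vanishes at y ∈ {2}. (-2, 2): f_x = 0, f = 0 — SINGULAR.
  x = -1: f_y(-1, y) = -6*y**2 + 26*y - 28; vanishes at y ∈ {2}. (-1, 2): f_x = 3 ≠ 0.
  x = 0: f_y(0, y) = -6*y**2 + 26*y - 28; vanishes at y ∈ {2}. (0, 2): f_x = 12 ≠ 0.
  x = 1: f_y(1, y) = -6*y**2 + 26*y - 28; vanishes at y ∈ {2}. (1, 2): f_x = 27 ≠ 0.
  x = 2: f_y(2, y) = -6*y**2 + 26*y - 28; vanishes at y ∈ {2}. (2, 2): f_x = 48 ≠ 0.
  x = 3: f_y(3, y) = -6*y**2 + 26*y - 28; vanishes at y ∈ {2}. (3, 2): f_x = 75 ≠ 0.
  x = 4: f_y(4, y) = -6*y**2 + 26*y - 28; vanishes at y ∈ {2}. (4, 2): f_x = 108 ≠ 0.
Only singular point on the grid: (-2, 2).
Classify: substitute x = -2 + u, y = 2 + v and expand: f = u**3 - 2*v**3 + v**2.
No constant or linear terms (consistent with a singular point). Quadratic part: v**2. Cubic part: u**3 - 2*v**3.
The quadratic part v**2 is a perfect square, so there is a single (double) tangent line v = 0, i.e. y = 2. Restricting the cubic part to that line (v = 0) leaves u**3 ≠ 0, so f is not divisible by v and the branch is v² ≈ -u**3 to lowest order — this is a cusp.
Classification: cusp.


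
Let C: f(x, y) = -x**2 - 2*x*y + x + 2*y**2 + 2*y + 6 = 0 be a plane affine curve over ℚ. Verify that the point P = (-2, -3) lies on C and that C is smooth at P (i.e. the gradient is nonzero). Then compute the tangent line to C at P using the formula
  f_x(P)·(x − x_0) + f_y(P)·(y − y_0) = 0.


Tangent line at P: 11*x - 6*y + 4 = 0.

Step 1: f(-2, -3) = 0, so P lies on C.
Step 2: partial derivatives
  f_x(x, y) = -2*x - 2*y + 1, f_y(x, y) = -2*x + 4*y + 2.
  f_x(P) = 11, f_y(P) = -6 (gradient nonzero, so P is smooth).
Step 3: tangent line at P: 11·(x − -2) + -6·(y − -3) = 0.
Expanding: 11*x - 6*y + 4 = 0.


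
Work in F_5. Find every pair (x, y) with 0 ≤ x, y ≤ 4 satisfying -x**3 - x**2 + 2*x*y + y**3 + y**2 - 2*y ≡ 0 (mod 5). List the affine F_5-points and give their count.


Affine F_5-points: {(0, 0), (0, 1), (0, 3), (1, 1), (1, 2), (2, 3), (3, 1), (3, 4), (4, 0)}; count = 9.

For each of the 25 pairs (x, y) ∈ F_5², evaluate f(x, y) mod 5. Record the zeros.
  x = 0: [0↦0, 1↦0, 2↦3, 3↦0, 4↦2]  zeros at y ∈ {0, 1, 3}
  x = 1: [0↦3, 1↦0, 2↦0, 3↦4, 4↦3]  zeros at y ∈ {1, 2}
  x = 2: [0↦3, 1↦2, 2↦4, 3↦0, 4↦1]  zeros at y ∈ {3}
  x = 3: [0↦4, 1↦0, 2↦4, 3↦2, 4↦0]  zeros at y ∈ {1, 4}
  x = 4: [0↦0, 1↦3, 2↦4, 3↦4, 4↦4]  zeros at y ∈ {0}
Collecting zeros: affine points = {(0, 0), (0, 1), (0, 3), (1, 1), (1, 2), (2, 3), (3, 1), (3, 4), (4, 0)}.
Total count |C(F_5)_aff| = 9.


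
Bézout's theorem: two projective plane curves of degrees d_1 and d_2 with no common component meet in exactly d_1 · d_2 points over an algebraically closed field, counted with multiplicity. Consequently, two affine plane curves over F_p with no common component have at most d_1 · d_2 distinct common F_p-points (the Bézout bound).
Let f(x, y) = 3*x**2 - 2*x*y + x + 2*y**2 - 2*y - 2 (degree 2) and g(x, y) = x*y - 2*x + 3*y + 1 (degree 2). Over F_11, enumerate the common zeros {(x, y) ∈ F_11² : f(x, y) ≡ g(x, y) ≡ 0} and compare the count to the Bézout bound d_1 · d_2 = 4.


Common zeros: {(5, 8)}; count = 1; Bézout bound = 4.

deg(f) = 2, deg(g) = 2, so Bézout bound = 4.
Scan x ∈ F_11. For each x, list the y ∈ F_11 with f(x, y) ≡ 0 and those with g(x, y) ≡ 0 (mod 11); the common zeros in that column are the intersection.
  x = 0: f ≡ 0 at y ∈ {4, 8}; g ≡ 0 at y ∈ {7}; common: ∅.
  x = 1: f ≡ 0 at y ∈ {1}; g ≡ 0 at y ∈ {3}; common: ∅.
  x = 2: f ≡ 0 at y ∈ ∅; g ≡ 0 at y ∈ {5}; common: ∅.
  x = 3: f ≡ 0 at y ∈ {1, 3}; g ≡ 0 at y ∈ {10}; common: ∅.
  x = 4: f ≡ 0 at y ∈ ∅; g ≡ 0 at y ∈ {1}; common: ∅.
  x = 5: f ≡ 0 at y ∈ {8, 9}; g ≡ 0 at y ∈ {8}; common: {8}.
  x = 6: f ≡ 0 at y ∈ {3, 4}; g ≡ 0 at y ∈ {0}; common: ∅.
  x = 7: f ≡ 0 at y ∈ ∅; g ≡ 0 at y ∈ {9}; common: ∅.
  x = 8: f ≡ 0 at y ∈ {0, 9}; g ≡ 0 at y ∈ ∅; common: ∅.
  x = 9: f ≡ 0 at y ∈ ∅; g ≡ 0 at y ∈ {6}; common: ∅.
  x = 10: f ≡ 0 at y ∈ {0}; g ≡ 0 at y ∈ {4}; common: ∅.
Collecting: common zeros = {(5, 8)}, so the count is 1.
Comparison with the Bézout bound: 1 ≤ 4 = deg(f)·deg(g), as expected for curves with no common component (the affine F_11-count falls short of the bound because intersections may lie at infinity, over extension fields, or carry multiplicity).
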